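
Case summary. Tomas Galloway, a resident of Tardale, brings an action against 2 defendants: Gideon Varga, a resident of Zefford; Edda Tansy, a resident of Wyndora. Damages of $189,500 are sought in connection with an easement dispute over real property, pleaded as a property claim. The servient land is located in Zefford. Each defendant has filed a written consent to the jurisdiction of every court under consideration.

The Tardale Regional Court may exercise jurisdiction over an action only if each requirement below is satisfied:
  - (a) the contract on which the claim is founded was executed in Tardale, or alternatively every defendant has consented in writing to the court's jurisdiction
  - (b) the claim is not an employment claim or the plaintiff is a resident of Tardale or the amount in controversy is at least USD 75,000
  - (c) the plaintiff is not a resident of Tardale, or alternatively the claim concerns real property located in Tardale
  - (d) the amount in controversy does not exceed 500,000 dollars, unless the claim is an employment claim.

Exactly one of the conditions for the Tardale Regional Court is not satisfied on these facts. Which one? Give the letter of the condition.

(c)

The Tardale Regional Court:
  (a) Every defendant has filed written consent — that alternative is enough. Satisfied.
  (b) The claim is a property claim, not an employment claim, so one alternative holds. Met.
  (c) The plaintiff resides in Tardale; the property lies in Zefford, not Tardale — every alternative fails. Condition not met.
  (d) The amount in controversy is USD 189,500, within the $500,000 ceiling. Satisfied.
Only condition (c) fails.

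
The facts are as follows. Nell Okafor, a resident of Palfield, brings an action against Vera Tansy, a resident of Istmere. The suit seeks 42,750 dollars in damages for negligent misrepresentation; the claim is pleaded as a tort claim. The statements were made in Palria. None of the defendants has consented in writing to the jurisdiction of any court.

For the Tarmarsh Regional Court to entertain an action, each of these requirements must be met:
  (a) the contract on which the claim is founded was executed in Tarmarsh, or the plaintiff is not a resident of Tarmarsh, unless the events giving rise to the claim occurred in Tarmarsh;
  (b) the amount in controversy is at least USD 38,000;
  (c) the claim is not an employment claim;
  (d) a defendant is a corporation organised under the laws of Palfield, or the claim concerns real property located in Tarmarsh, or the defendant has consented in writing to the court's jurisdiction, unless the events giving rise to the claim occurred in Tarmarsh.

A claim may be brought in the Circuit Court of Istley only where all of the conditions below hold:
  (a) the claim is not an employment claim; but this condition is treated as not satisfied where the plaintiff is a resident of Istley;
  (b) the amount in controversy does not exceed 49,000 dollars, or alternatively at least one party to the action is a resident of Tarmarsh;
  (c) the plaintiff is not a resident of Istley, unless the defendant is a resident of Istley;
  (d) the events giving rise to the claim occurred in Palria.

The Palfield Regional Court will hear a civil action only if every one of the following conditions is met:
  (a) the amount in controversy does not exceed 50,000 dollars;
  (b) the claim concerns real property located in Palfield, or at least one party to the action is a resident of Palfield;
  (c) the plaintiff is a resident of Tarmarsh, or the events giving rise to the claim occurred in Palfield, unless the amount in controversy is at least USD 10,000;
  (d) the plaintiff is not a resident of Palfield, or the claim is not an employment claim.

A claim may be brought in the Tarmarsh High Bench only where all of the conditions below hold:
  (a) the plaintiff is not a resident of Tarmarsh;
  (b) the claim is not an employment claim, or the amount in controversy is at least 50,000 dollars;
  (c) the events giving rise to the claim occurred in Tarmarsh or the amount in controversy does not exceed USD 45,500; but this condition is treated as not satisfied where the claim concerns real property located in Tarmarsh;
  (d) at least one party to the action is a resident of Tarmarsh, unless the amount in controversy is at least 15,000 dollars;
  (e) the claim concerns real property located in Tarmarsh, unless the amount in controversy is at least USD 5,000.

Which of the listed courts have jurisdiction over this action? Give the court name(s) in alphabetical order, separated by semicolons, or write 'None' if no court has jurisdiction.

The Tarmarsh Regional Court:
  (a) The plaintiff resides in Palfield, which is not Tarmarsh — that alternative is enough. Condition met.
  (b) The amount in controversy is 42,750 dollars, which meets the $38,000 floor. Met.
  (c) The claim is a tort claim, not an employment claim. Met.
  (d) No defendant is a corporation; the claim does not concern real property; no such written consent has been filed — every alternative fails. Nor does the 'unless' clause help: the operative events occurred in Palria, not Tarmarsh. Fails.
  → No jurisdiction.
The Circuit Court of Istley:
  (a) The claim is a tort claim, not an employment claim. The carve-out does not apply: the plaintiff resides in Palfield, not Istley. Satisfied.
  (b) The amount in controversy is 42,750 dollars, within the USD 49,000 ceiling, so this disjunct is met. Satisfied.
  (c) The plaintiff resides in Palfield, which is not Istley. Condition met.
  (d) The operative events occurred in Palria. Condition met.
  → The court has jurisdiction.
The Palfield Regional Court:
  (a) The amount in controversy is 42,750 dollars, within the 50,000 dollars ceiling. Condition met.
  (b) Nell Okafor resides in Palfield, so this disjunct is met. Met.
  (c) The plaintiff resides in Palfield, not Tarmarsh; the operative events occurred in Palria, not Palfield — no alternative holds. The proviso rescues it, though: the amount in controversy is $42,750, which meets the 10,000 dollars floor. Condition met.
  (d) The claim is a tort claim, not an employment claim, which satisfies one of the alternatives. Met.
  → Every requirement is satisfied — jurisdiction.
The Tarmarsh High Bench:
  (a) The plaintiff resides in Palfield, which is not Tarmarsh. Condition met.
  (b) The claim is a tort claim, not an employment claim — that alternative is enough. Met.
  (c) The amount in controversy is 42,750 dollars, within the 45,500 dollars ceiling, so this disjunct is met. The exception is not triggered, since the claim does not concern real property. Satisfied.
  (d) No party resides in Tarmarsh. However, the amount in controversy is $42,750, which meets the 15,000 dollars floor, so the 'unless' proviso supplies this condition. Met.
  (e) The claim does not concern real property. The proviso rescues it, though: the amount in controversy is $42,750, which meets the $5,000 floor. Condition met.
  → The court has jurisdiction.

the Circuit Court of Istley; the Palfield Regional Court; the Tarmarsh High Bench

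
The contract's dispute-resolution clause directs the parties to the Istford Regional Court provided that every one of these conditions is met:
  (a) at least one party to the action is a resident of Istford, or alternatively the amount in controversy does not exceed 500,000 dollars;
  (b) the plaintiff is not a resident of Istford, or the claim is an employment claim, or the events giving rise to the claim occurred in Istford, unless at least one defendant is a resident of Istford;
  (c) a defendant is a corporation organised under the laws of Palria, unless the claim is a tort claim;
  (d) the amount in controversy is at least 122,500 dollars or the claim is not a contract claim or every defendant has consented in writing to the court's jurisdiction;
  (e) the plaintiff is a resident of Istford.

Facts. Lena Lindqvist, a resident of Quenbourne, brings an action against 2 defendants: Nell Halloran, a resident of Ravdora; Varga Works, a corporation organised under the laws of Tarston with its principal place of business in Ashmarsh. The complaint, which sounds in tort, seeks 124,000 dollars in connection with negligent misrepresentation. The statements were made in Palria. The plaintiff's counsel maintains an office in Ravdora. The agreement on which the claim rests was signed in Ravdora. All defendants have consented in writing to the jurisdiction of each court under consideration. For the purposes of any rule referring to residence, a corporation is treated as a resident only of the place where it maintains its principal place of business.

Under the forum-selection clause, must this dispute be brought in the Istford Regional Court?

The Istford Regional Court:
  (a) The amount in controversy is USD 124,000, within the $500,000 ceiling, which satisfies one of the alternatives. Met.
  (b) The plaintiff resides in Quenbourne, which is not Istford, which satisfies one of the alternatives. Condition met.
  (c) The corporate defendant(s) are organised in Tarston, not Palria. The proviso rescues it, though: the claim is a tort claim. Met.
  (d) The amount in controversy is 124,000 dollars, which meets the 122,500 dollars floor, so this disjunct is met. Met.
  (e) The plaintiff resides in Quenbourne, not Istford. Not met.
  → The clause does not apply.

No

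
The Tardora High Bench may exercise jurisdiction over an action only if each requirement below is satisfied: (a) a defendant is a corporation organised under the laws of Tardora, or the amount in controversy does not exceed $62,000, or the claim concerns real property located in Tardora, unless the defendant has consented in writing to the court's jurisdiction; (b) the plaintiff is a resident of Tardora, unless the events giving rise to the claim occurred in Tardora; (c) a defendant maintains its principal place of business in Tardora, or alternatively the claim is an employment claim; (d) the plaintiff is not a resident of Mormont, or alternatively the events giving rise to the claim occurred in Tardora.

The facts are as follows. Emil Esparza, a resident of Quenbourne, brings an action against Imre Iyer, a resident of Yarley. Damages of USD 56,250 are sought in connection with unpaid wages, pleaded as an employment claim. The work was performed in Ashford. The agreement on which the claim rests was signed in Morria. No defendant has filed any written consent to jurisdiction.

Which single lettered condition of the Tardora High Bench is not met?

(b)

The Tardora High Bench:
  (a) The amount in controversy is 56,250 dollars, within the 62,000 dollars ceiling, which satisfies one of the alternatives. Satisfied.
  (b) The plaintiff resides in Quenbourne, not Tardora. Nor does the 'unless' clause help: the operative events occurred in Ashford, not Tardora. Not satisfied.
  (c) The claim is an employment claim, so one alternative holds. Condition met.
  (d) The plaintiff resides in Quenbourne, which is not Mormont, so this disjunct is met. Met.
Only condition (b) fails.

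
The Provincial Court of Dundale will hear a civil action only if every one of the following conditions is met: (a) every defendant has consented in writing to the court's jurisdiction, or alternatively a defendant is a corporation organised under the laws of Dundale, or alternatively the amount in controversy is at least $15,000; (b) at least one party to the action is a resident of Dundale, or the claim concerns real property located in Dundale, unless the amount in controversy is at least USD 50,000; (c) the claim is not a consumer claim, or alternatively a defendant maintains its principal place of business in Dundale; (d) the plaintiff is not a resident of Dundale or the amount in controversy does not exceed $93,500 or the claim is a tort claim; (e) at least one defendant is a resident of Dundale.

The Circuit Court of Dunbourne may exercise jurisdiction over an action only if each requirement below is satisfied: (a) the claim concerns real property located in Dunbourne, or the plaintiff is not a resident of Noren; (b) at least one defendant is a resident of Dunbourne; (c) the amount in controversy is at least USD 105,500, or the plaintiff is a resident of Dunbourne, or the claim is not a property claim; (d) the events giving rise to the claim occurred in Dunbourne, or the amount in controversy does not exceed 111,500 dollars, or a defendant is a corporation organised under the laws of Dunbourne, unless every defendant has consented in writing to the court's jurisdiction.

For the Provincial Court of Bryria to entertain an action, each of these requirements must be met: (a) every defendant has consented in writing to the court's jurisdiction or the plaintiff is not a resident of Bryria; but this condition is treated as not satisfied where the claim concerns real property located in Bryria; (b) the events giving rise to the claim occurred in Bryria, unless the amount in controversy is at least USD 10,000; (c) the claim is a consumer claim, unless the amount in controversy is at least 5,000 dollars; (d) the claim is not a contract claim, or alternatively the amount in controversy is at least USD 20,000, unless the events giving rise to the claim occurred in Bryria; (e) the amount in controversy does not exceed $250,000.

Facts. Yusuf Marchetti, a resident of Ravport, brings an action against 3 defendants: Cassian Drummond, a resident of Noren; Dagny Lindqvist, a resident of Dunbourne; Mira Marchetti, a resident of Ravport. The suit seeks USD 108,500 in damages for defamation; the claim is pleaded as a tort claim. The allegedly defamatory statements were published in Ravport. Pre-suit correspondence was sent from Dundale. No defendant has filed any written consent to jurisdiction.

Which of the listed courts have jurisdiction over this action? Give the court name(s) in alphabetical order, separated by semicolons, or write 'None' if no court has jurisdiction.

the Circuit Court of Dunbourne; the Provincial Court of Bryria

The Provincial Court of Dundale:
  (a) The amount in controversy is USD 108,500, which meets the USD 15,000 floor, so this disjunct is met. Condition met.
  (b) No party resides in Dundale; the claim does not concern real property — every alternative fails. The proviso rescues it, though: the amount in controversy is $108,500, which meets the 50,000 dollars floor. Condition met.
  (c) The claim is a tort claim, not a consumer claim, so this disjunct is met. Condition met.
  (d) The plaintiff resides in Ravport, which is not Dundale, so this disjunct is met. Satisfied.
  (e) No defendant resides in Dundale (they reside in Noren, Dunbourne, Ravport). Not satisfied.
  → The court lacks jurisdiction.
The Circuit Court of Dunbourne:
  (a) The plaintiff resides in Ravport, which is not Noren — that alternative is enough. Met.
  (b) Dagny Lindqvist resides in Dunbourne. Condition met.
  (c) The amount in controversy is 108,500 dollars, which meets the $105,500 floor, so one alternative holds. Condition met.
  (d) The amount in controversy is USD 108,500, within the $111,500 ceiling, so one alternative holds. Condition met.
  → The court has jurisdiction.
The Provincial Court of Bryria:
  (a) The plaintiff resides in Ravport, which is not Bryria — that alternative is enough. The carve-out does not apply: the claim does not concern real property. Met.
  (b) The operative events occurred in Ravport, not Bryria. But the amount in controversy is 108,500 dollars, which meets the $10,000 floor, and the 'unless' clause therefore excuses the requirement. Met.
  (c) The claim is a tort claim, not a consumer claim. But the amount in controversy is 108,500 dollars, which meets the $5,000 floor, and the 'unless' clause therefore excuses the requirement. Satisfied.
  (d) The claim is a tort claim, not a contract claim, so this disjunct is met. Met.
  (e) The amount in controversy is $108,500, within the $250,000 ceiling. Condition met.
  → Every requirement is satisfied — jurisdiction.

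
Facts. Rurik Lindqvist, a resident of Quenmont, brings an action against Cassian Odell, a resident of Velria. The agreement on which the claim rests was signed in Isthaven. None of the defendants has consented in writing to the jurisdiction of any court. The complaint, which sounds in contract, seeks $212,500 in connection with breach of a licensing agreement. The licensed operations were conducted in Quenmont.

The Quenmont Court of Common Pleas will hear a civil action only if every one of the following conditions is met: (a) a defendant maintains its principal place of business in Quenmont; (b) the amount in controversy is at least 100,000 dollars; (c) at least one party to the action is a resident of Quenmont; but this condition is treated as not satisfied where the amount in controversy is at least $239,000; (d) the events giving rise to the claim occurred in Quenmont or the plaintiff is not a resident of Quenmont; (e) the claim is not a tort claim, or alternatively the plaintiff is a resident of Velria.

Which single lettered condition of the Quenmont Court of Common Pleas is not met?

The Quenmont Court of Common Pleas:
  (a) No defendant is a corporation. Not satisfied.
  (b) The amount in controversy is $212,500, which meets the 100,000 dollars floor. Satisfied.
  (c) Rurik Lindqvist resides in Quenmont. The carve-out does not apply: the amount in controversy is USD 212,500, below the USD 239,000 floor. Satisfied.
  (d) The operative events occurred in Quenmont, which satisfies one of the alternatives. Met.
  (e) The claim is a contract claim, not a tort claim, so one alternative holds. Condition met.
Only condition (a) fails.

(a)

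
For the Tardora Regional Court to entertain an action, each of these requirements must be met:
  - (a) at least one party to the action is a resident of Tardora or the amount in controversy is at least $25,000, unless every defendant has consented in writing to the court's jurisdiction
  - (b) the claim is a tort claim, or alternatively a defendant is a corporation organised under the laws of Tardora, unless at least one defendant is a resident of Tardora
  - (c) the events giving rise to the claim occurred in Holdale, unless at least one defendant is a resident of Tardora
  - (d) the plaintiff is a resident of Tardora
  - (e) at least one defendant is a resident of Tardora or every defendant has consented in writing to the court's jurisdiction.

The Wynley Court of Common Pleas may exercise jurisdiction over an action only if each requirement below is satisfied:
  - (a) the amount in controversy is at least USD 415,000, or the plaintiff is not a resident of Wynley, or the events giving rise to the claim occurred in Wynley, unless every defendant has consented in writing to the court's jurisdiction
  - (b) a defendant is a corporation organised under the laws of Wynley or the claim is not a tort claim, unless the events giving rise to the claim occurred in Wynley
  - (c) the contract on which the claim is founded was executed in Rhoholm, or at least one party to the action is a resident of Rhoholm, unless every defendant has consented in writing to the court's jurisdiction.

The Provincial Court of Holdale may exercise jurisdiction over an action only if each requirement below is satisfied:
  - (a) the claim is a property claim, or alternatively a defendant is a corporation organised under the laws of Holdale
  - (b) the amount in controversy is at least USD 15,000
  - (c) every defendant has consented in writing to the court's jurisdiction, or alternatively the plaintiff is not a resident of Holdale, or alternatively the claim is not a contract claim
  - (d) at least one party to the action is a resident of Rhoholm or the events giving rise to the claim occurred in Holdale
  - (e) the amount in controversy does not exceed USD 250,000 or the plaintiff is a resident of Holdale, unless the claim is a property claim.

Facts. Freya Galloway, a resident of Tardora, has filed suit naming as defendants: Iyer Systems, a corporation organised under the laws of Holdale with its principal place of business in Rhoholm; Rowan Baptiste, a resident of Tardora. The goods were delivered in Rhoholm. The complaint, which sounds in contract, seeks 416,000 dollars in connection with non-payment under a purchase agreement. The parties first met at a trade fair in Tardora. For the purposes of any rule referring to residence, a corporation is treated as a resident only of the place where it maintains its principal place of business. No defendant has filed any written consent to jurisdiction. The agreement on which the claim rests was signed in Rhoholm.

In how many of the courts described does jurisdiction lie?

The Tardora Regional Court:
  (a) Freya Galloway resides in Tardora, which satisfies one of the alternatives. Met.
  (b) The claim is a contract claim, not a tort claim; the corporate defendant(s) are organised in Holdale, not Tardora — none of the alternatives is met. But Rowan Baptiste resides in Tardora, and the 'unless' clause therefore excuses the requirement. Satisfied.
  (c) The operative events occurred in Rhoholm, not Holdale. But Rowan Baptiste resides in Tardora, and the 'unless' clause therefore excuses the requirement. Met.
  (d) The plaintiff resides in Tardora. Satisfied.
  (e) Rowan Baptiste resides in Tardora, which satisfies one of the alternatives. Met.
  → Every requirement is satisfied — jurisdiction.
The Wynley Court of Common Pleas:
  (a) The amount in controversy is USD 416,000, which meets the 415,000 dollars floor, so one alternative holds. Met.
  (b) The claim is a contract claim, not a tort claim, so this disjunct is met. Condition met.
  (c) The contract was executed in Rhoholm, which satisfies one of the alternatives. Met.
  → Jurisdiction lies.
The Provincial Court of Holdale:
  (a) Iyer Systems is organised under the laws of Holdale, which satisfies one of the alternatives. Condition met.
  (b) The amount in controversy is $416,000, which meets the 15,000 dollars floor. Met.
  (c) The plaintiff resides in Tardora, which is not Holdale, so one alternative holds. Satisfied.
  (d) Iyer Systems resides in Rhoholm — that alternative is enough. Met.
  (e) The amount in controversy is $416,000, above the USD 250,000 ceiling; the plaintiff resides in Tardora, not Holdale — none of the alternatives is met. And the claim is a contract claim, not a property claim, so the proviso does not save it. Condition not met.
  → Not every requirement is met — no jurisdiction.
Courts with jurisdiction: the Tardora Regional Court, the Wynley Court of Common Pleas — 2 in total.

2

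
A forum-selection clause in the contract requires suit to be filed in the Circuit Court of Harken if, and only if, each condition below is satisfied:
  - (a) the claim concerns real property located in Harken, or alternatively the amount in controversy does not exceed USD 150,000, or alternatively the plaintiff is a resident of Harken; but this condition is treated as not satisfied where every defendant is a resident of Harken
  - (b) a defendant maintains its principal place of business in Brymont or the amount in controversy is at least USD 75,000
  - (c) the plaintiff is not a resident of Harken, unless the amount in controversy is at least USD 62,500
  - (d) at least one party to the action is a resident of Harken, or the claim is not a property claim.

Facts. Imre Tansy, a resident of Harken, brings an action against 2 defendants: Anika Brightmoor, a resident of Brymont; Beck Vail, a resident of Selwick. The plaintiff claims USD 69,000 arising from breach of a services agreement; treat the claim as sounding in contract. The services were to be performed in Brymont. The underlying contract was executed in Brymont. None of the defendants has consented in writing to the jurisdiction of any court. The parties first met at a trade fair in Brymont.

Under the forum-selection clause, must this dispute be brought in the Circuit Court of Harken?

The Circuit Court of Harken:
  (a) The amount in controversy is USD 69,000, within the USD 150,000 ceiling, so one alternative holds. And the carve-out is inapplicable — the defendants reside as follows — Anika Brightmoor in Brymont, Beck Vail in Selwick — not all in Harken. Met.
  (b) No defendant is a corporation; the amount in controversy is 69,000 dollars, below the $75,000 floor — no alternative holds. Not satisfied.
  (c) The plaintiff resides in Harken. But the amount in controversy is $69,000, which meets the USD 62,500 floor, and the 'unless' clause therefore excuses the requirement. Condition met.
  (d) Imre Tansy resides in Harken, which satisfies one of the alternatives. Satisfied.
  → The clause does not apply.

No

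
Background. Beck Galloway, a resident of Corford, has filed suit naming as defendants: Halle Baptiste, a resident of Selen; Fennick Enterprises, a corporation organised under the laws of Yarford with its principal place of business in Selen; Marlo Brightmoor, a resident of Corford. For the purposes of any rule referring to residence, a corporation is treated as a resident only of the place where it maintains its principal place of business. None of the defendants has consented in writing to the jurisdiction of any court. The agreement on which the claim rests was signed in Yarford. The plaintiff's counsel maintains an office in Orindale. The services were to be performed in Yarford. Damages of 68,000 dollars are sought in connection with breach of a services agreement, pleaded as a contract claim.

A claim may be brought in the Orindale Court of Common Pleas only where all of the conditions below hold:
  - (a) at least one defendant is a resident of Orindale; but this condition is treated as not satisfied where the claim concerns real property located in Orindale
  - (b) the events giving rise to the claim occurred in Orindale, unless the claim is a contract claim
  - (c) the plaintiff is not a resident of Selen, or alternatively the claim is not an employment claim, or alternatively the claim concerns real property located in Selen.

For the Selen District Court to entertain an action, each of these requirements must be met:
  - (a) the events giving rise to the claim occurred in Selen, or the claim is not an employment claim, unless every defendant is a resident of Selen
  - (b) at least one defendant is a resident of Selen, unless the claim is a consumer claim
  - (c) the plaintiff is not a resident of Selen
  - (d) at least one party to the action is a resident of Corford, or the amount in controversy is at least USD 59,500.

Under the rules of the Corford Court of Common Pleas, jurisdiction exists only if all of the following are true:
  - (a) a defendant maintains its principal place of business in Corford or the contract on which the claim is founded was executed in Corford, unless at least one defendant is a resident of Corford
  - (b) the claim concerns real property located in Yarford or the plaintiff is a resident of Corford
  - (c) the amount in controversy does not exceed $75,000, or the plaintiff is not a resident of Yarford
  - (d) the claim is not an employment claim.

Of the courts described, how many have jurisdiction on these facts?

The Orindale Court of Common Pleas:
  (a) No defendant resides in Orindale (they reside in Selen, Selen, Corford). Fails.
  (b) The operative events occurred in Yarford, not Orindale. But the claim is a contract claim, and the 'unless' clause therefore excuses the requirement. Condition met.
  (c) The plaintiff resides in Corford, which is not Selen, so this disjunct is met. Condition met.
  → No jurisdiction.
The Selen District Court:
  (a) The claim is a contract claim, not an employment claim, so one alternative holds. Met.
  (b) Halle Baptiste resides in Selen. Satisfied.
  (c) The plaintiff resides in Corford, which is not Selen. Condition met.
  (d) Beck Galloway resides in Corford, so one alternative holds. Satisfied.
  → Every requirement is satisfied — jurisdiction.
The Corford Court of Common Pleas:
  (a) The corporate defendant(s) have their principal place of business in Selen, not Corford; the contract was executed in Yarford, not Corford — none of the alternatives is met. But Marlo Brightmoor resides in Corford, and the 'unless' clause therefore excuses the requirement. Condition met.
  (b) The plaintiff resides in Corford, which satisfies one of the alternatives. Met.
  (c) The amount in controversy is 68,000 dollars, within the 75,000 dollars ceiling — that alternative is enough. Satisfied.
  (d) The claim is a contract claim, not an employment claim. Condition met.
  → Jurisdiction lies.
Courts with jurisdiction: the Selen District Court, the Corford Court of Common Pleas — 2 in total.

2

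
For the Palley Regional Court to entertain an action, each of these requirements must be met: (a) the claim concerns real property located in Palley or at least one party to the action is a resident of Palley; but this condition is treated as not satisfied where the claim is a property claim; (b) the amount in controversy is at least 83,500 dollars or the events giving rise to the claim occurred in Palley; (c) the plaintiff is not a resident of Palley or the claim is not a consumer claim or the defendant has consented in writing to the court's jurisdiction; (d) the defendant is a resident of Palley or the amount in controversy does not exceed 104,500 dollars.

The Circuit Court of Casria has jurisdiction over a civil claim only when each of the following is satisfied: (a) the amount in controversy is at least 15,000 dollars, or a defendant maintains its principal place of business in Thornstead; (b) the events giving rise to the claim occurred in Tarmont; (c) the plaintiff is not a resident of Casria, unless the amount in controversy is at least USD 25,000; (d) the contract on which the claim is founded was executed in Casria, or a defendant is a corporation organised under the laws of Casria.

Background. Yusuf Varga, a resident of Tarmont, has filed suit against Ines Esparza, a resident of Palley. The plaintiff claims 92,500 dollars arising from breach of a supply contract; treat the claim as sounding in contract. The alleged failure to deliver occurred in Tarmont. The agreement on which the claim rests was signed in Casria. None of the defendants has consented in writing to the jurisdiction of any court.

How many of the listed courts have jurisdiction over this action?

The Palley Regional Court:
  (a) Ines Esparza resides in Palley — that alternative is enough. The exception is not triggered, since the claim is a contract claim, not a property claim. Satisfied.
  (b) The amount in controversy is USD 92,500, which meets the USD 83,500 floor, so this disjunct is met. Satisfied.
  (c) The plaintiff resides in Tarmont, which is not Palley, which satisfies one of the alternatives. Satisfied.
  (d) The defendant resides in Palley, so one alternative holds. Condition met.
  → The court has jurisdiction.
The Circuit Court of Casria:
  (a) The amount in controversy is USD 92,500, which meets the USD 15,000 floor, so one alternative holds. Met.
  (b) The operative events occurred in Tarmont. Condition met.
  (c) The plaintiff resides in Tarmont, which is not Casria. Met.
  (d) The contract was executed in Casria, so this disjunct is met. Met.
  → Jurisdiction lies.
Courts with jurisdiction: the Palley Regional Court, the Circuit Court of Casria — 2 in total.

2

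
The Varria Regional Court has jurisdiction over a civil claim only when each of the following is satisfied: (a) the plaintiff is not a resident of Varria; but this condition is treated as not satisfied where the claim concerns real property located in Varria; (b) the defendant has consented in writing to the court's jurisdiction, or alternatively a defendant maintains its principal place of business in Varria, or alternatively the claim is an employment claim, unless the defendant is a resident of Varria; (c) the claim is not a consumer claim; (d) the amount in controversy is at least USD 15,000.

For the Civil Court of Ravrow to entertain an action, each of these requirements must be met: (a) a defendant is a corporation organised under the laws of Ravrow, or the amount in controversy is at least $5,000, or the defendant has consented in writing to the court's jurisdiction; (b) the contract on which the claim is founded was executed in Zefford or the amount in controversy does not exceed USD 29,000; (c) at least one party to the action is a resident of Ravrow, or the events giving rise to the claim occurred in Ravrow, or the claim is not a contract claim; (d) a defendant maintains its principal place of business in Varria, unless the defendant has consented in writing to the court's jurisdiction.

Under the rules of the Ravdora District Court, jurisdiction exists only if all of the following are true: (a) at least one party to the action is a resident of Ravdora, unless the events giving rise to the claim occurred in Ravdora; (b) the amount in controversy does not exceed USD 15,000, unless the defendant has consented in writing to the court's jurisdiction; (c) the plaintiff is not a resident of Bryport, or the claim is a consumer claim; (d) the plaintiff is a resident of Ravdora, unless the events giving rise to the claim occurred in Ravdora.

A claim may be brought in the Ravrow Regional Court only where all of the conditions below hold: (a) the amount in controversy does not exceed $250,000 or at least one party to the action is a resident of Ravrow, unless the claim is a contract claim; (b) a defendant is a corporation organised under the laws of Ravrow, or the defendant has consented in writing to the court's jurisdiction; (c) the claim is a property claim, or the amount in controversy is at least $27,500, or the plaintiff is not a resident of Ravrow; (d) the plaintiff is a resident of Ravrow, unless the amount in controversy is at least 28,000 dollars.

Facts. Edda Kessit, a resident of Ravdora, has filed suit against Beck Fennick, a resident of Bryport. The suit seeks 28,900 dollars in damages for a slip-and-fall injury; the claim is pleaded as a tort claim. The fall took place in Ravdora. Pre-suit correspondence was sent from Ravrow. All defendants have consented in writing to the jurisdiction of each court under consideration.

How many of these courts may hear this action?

The Varria Regional Court:
  (a) The plaintiff resides in Ravdora, which is not Varria. The exception is not triggered, since the claim does not concern real property. Met.
  (b) Every defendant has filed written consent, which satisfies one of the alternatives. Condition met.
  (c) The claim is a tort claim, not a consumer claim. Met.
  (d) The amount in controversy is USD 28,900, which meets the USD 15,000 floor. Condition met.
  → Jurisdiction lies.
The Civil Court of Ravrow:
  (a) The amount in controversy is USD 28,900, which meets the $5,000 floor, so this disjunct is met. Condition met.
  (b) The amount in controversy is USD 28,900, within the 29,000 dollars ceiling, so this disjunct is met. Met.
  (c) The claim is a tort claim, not a contract claim, so one alternative holds. Met.
  (d) No defendant is a corporation. However, every defendant has filed written consent, so the 'unless' proviso supplies this condition. Satisfied.
  → Jurisdiction lies.
The Ravdora District Court:
  (a) Edda Kessit resides in Ravdora. Condition met.
  (b) The amount in controversy is USD 28,900, above the 15,000 dollars ceiling. However, every defendant has filed written consent, so the 'unless' proviso supplies this condition. Condition met.
  (c) The plaintiff resides in Ravdora, which is not Bryport, which satisfies one of the alternatives. Satisfied.
  (d) The plaintiff resides in Ravdora. Condition met.
  → All conditions met; jurisdiction exists.
The Ravrow Regional Court:
  (a) The amount in controversy is $28,900, within the USD 250,000 ceiling — that alternative is enough. Condition met.
  (b) Every defendant has filed written consent, so this disjunct is met. Condition met.
  (c) The amount in controversy is USD 28,900, which meets the $27,500 floor, so one alternative holds. Met.
  (d) The plaintiff resides in Ravdora, not Ravrow. The proviso rescues it, though: the amount in controversy is 28,900 dollars, which meets the $28,000 floor. Met.
  → The court has jurisdiction.
Courts with jurisdiction: the Varria Regional Court, the Civil Court of Ravrow, the Ravdora District Court, the Ravrow Regional Court — 4 in total.

4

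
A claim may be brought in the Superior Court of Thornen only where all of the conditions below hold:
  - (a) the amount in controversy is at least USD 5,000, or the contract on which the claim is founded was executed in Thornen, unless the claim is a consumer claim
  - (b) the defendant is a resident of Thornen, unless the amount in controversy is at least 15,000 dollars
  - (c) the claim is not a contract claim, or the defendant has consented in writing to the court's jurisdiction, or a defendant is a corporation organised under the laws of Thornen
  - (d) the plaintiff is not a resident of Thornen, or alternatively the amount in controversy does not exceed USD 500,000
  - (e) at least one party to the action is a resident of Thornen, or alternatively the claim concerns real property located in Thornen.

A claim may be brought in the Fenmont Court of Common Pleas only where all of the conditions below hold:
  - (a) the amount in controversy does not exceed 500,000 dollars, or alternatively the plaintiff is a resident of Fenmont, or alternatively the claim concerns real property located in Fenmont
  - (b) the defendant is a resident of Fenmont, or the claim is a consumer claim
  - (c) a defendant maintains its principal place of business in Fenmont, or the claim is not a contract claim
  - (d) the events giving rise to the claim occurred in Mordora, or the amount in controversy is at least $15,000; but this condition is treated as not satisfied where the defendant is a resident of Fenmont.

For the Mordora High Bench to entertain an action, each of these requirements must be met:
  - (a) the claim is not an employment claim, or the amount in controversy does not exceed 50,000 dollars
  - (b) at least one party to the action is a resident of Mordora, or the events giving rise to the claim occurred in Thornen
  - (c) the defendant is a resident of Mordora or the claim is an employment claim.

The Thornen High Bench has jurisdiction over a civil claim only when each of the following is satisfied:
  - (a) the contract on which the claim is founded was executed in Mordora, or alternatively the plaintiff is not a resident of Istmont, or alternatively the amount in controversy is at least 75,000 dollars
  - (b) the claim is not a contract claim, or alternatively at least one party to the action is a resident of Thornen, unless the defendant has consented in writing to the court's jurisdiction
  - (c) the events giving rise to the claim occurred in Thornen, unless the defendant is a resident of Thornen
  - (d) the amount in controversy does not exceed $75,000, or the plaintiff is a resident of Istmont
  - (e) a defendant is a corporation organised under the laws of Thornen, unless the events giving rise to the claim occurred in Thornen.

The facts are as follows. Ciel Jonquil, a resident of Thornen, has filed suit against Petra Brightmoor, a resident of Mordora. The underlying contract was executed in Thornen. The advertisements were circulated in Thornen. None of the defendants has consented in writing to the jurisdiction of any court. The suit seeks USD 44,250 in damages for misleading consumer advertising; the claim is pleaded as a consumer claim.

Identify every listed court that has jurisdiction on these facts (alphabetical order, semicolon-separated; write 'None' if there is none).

the Fenmont Court of Common Pleas; the Mordora High Bench; the Superior Court of Thornen; the Thornen High Bench

The Superior Court of Thornen:
  (a) The amount in controversy is 44,250 dollars, which meets the $5,000 floor, which satisfies one of the alternatives. Satisfied.
  (b) The defendant resides in Mordora, not Thornen. But the amount in controversy is 44,250 dollars, which meets the $15,000 floor, and the 'unless' clause therefore excuses the requirement. Met.
  (c) The claim is a consumer claim, not a contract claim, so this disjunct is met. Condition met.
  (d) The amount in controversy is $44,250, within the USD 500,000 ceiling — that alternative is enough. Condition met.
  (e) Ciel Jonquil resides in Thornen, which satisfies one of the alternatives. Met.
  → The court has jurisdiction.
The Fenmont Court of Common Pleas:
  (a) The amount in controversy is $44,250, within the 500,000 dollars ceiling — that alternative is enough. Met.
  (b) The claim is a consumer claim, which satisfies one of the alternatives. Condition met.
  (c) The claim is a consumer claim, not a contract claim, so this disjunct is met. Satisfied.
  (d) The amount in controversy is $44,250, which meets the $15,000 floor — that alternative is enough. The exception is not triggered, since the defendant resides in Mordora, not Fenmont. Satisfied.
  → All conditions met; jurisdiction exists.
The Mordora High Bench:
  (a) The claim is a consumer claim, not an employment claim — that alternative is enough. Condition met.
  (b) Petra Brightmoor resides in Mordora — that alternative is enough. Satisfied.
  (c) The defendant resides in Mordora, so one alternative holds. Condition met.
  → Every requirement is satisfied — jurisdiction.
The Thornen High Bench:
  (a) The plaintiff resides in Thornen, which is not Istmont, which satisfies one of the alternatives. Satisfied.
  (b) The claim is a consumer claim, not a contract claim, so this disjunct is met. Met.
  (c) The operative events occurred in Thornen. Condition met.
  (d) The amount in controversy is 44,250 dollars, within the 75,000 dollars ceiling, which satisfies one of the alternatives. Satisfied.
  (e) No defendant is a corporation. However, the operative events occurred in Thornen, so the 'unless' proviso supplies this condition. Condition met.
  → All conditions met; jurisdiction exists.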